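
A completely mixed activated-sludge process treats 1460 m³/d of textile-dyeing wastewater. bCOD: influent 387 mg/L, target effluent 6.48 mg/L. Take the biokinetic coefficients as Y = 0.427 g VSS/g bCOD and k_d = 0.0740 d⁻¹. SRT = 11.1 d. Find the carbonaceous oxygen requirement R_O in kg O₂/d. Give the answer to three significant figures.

R_O ≈ 371 kg O₂/d

The observed yield is Y_obs = Y/(1 + k_d·θ_c) = 0.427 / (1 + 0.0740 × 11.1) = 0.427 / 1.821 = 0.2344 g VSS per g bCOD removed.
ΔS = 387 − 6.48 = 380.5 mg/L, so the substrate removal rate is 1460 × 380.5/1000 = 555.6 kg bCOD/d.
Biomass synthesised: P_X = Y_obs × 555.6 = 130.2 kg VSS/d.
Carbonaceous O₂ demand = substrate oxidised − cell-mass equivalent = 555.6 − 1.42 × 130.2 = 370.6 kg O₂/d.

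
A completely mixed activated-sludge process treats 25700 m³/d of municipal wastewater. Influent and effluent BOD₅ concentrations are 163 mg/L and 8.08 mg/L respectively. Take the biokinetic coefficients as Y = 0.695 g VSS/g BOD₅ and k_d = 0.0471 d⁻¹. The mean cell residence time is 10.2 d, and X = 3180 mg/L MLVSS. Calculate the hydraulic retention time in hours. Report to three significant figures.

Steady-state biomass mass balance: V·X·(1 + k_d·θ_c) = Y·Q·(S₀ − S)·θ_c, so V = 0.695 × 25700 × (163 − 8.08) × 10.2 / [3180 × (1 + 0.0471 × 10.2)] = 2.82×10^7 / 4708 = 5995 m³.
τ = V/Q = 5995/25700 = 0.2333 d, or 5.599 h.

τ ≈ 5.60 h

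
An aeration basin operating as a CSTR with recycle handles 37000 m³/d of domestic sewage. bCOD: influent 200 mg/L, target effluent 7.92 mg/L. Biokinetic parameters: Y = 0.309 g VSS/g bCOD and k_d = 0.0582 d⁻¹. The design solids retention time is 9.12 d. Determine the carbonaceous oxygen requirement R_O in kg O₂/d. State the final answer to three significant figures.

Correct the yield for decay: Y_obs = Y/(1 + k_d θ_c) = 0.309 / (1 + 0.0582 × 9.12) = 0.309 / 1.531 = 0.2019.
Q·(S₀ − S) = 37000 × (200 − 7.92) × 10⁻³ = 7107 kg/d removed.
Net sludge production P_X = 0.2019 × 7107 = 1435 kg VSS/d.
R_O = Q·(S₀ − S) − 1.42·P_X = 7107 − 1.42 × 1435 = 5070 kg O₂/d.

R_O ≈ 5070 kg O₂/d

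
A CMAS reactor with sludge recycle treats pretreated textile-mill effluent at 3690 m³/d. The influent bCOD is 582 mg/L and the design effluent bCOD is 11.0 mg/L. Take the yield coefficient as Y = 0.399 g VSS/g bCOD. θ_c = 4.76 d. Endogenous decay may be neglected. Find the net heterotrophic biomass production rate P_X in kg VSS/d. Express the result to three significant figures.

P_X ≈ 841 kg VSS/d

With endogenous decay neglected, the observed yield equals the true yield: Y_obs = Y = 0.399 g VSS/g bCOD.
Mass of bCOD removed per day: Q(S₀ − S) = 3690 × 571.0 g/m³ = 2107 kg/d.
So the net sludge growth is P_X = 0.3990 × 2107 = 840.7 kg VSS/d.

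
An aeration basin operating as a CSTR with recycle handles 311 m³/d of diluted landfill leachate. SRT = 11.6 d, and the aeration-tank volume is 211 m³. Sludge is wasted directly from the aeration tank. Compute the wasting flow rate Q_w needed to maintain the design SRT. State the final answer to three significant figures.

Q_w ≈ 18.2 m³/d

With mixed-liquor wasting, θ_c = V/Q_w, so Q_w = V/θ_c = 211.0/11.6 = 18.19 m³/d.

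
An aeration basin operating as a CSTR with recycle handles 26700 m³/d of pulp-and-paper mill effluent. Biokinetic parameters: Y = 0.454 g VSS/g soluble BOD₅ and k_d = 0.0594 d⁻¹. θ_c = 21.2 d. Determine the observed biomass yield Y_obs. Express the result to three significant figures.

Observed yield with endogenous decay: Y_obs = Y / (1 + k_d·θ_c) = 0.454 / (1 + 0.0594 × 21.2) = 0.454 / 2.259 = 0.2009 g VSS/g soluble BOD₅.

Y_obs ≈ 0.201 g VSS/g soluble BOD₅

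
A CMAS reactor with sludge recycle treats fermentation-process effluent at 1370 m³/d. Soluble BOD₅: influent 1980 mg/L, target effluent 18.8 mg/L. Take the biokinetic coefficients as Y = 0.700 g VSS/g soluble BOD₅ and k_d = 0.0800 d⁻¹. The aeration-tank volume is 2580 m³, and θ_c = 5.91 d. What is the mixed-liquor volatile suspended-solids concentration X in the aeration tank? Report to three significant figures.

From V·X·(1 + k_d·θ_c) = Y·Q·(S₀ − S)·θ_c: X = 0.700 × 1370 × (1980 − 18.8) × 5.91 / [2580 × (1 + 0.0800 × 5.91)] = 2925 mg/L.

X ≈ 2930 mg/L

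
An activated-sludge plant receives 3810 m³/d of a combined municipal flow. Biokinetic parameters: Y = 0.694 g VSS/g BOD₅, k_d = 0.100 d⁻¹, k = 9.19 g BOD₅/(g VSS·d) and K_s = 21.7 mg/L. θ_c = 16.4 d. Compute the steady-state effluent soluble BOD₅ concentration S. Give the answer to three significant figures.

S ≈ 0.562 mg/L

Effluent substrate depends only on kinetics and SRT: S = K_s(1 + k_d θ_c) / [θ_c(Yk − k_d) − 1] = 21.7 × (1 + 0.100 × 16.4) / [16.4 × (0.694 × 9.19 − 0.100) − 1] = 57.29 / 102.0 = 0.5619 mg/L.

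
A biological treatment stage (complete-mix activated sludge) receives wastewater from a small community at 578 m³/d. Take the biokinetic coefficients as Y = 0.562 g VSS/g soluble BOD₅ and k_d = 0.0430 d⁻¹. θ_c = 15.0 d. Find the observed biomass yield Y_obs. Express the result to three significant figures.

Y_obs ≈ 0.342 g VSS/g soluble BOD₅

Y_obs = Y / (1 + k_d θ_c) = 0.562 / (1 + 0.0430 × 15.0) = 0.562 / 1.645 = 0.3416.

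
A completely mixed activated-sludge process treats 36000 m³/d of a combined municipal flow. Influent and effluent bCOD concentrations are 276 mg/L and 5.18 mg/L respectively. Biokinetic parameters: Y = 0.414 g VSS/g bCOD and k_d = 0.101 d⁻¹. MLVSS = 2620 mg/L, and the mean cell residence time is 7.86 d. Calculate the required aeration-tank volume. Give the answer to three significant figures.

From the SRT design equation V = Y Q (S₀−S) θ_c / [X (1 + k_d θ_c)] = 0.414 × 36000 × (276 − 5.18) × 7.86 / [2620 × (1 + 0.101 × 7.86)] = 3.17×10^7 / 4700 = 6750 m³.

V ≈ 6750 m³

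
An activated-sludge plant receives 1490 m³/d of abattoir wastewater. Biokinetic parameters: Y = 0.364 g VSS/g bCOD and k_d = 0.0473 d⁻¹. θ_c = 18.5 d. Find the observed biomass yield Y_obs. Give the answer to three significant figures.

Y_obs ≈ 0.194 g VSS/g bCOD

Observed yield with endogenous decay: Y_obs = Y / (1 + k_d·θ_c) = 0.364 / (1 + 0.0473 × 18.5) = 0.364 / 1.875 = 0.1941 g VSS/g bCOD.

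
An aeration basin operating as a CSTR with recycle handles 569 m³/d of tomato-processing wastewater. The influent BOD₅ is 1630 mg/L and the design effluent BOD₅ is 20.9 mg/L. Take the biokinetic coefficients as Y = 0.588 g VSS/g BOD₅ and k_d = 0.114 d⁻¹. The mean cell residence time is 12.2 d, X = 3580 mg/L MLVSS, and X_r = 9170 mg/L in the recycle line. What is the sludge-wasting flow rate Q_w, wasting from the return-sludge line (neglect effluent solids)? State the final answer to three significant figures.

Steady-state biomass mass balance: V·X·(1 + k_d·θ_c) = Y·Q·(S₀ − S)·θ_c, so V = 0.588 × 569 × (1630 − 20.9) × 12.2 / [3580 × (1 + 0.114 × 12.2)] = 6.57×10^6 / 8559 = 767.4 m³.
θ_c = V·X/(Q_w·X_r) when wasting from the recycle, so Q_w = V·X/(θ_c·X_r) = 767.4 × 3580 / (12.2 × 9170) = 24.56 m³/d.

Q_w ≈ 24.6 m³/d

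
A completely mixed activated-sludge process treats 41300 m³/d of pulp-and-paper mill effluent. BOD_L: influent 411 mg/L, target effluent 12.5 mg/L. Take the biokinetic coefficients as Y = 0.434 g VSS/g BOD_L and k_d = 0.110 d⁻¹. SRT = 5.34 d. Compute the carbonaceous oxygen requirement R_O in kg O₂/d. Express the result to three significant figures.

Y_obs = Y / (1 + k_d θ_c) = 0.434 / (1 + 0.110 × 5.34) = 0.434 / 1.587 = 0.2734.
ΔS = 411 − 12.5 = 398.5 mg/L, so the substrate removal rate is 41300 × 398.5/1000 = 16458 kg BOD_L/d.
P_X = Y_obs·Q·(S₀ − S) = 0.2734 × 16458 = 4500 kg VSS/d.
Carbonaceous O₂ demand = substrate oxidised − cell-mass equivalent = 16458 − 1.42 × 4500 = 10069 kg O₂/d.

R_O ≈ 10100 kg O₂/d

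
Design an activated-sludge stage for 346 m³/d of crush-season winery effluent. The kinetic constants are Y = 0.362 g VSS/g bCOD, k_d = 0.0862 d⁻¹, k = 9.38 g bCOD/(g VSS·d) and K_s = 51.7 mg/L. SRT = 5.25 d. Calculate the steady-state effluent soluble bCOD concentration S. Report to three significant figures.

For a completely mixed reactor with recycle the Lawrence–McCarty relation gives S = K_s·(1 + k_d·θ_c) / [θ_c·(Y·k − k_d) − 1] = 51.7 × (1 + 0.0862 × 5.25) / [5.25 × (0.362 × 9.38 − 0.0862) − 1] = 75.10 / 16.37 = 4.586 mg/L.

S ≈ 4.59 mg/L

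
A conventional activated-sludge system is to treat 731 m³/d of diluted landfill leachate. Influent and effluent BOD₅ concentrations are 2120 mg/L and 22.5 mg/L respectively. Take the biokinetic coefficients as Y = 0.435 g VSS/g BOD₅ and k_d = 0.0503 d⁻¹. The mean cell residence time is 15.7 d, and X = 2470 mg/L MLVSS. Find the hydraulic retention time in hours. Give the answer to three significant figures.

τ ≈ 77.8 h

Steady-state biomass mass balance: V·X·(1 + k_d·θ_c) = Y·Q·(S₀ − S)·θ_c, so V = 0.435 × 731 × (2120 − 22.5) × 15.7 / [2470 × (1 + 0.0503 × 15.7)] = 1.05×10^7 / 4421 = 2369 m³.
τ = V/Q = 2369/731 = 3.240 d, or 77.77 h.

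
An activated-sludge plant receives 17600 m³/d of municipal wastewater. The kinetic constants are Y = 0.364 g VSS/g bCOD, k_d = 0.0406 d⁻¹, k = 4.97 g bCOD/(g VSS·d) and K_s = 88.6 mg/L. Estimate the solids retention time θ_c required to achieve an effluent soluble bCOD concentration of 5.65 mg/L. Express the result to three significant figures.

From 1/θ_c = Y·k·S/(K_s + S) − k_d: Y·k·S/(K_s+S) = 0.364 × 4.97 × 5.65 / (88.6 + 5.65) = 0.1084 d⁻¹.
θ_c = 1/(μ − k_d) = 1/(0.1084 − 0.0406) = 1/0.06785 = 14.74 d.

θ_c ≈ 14.7 d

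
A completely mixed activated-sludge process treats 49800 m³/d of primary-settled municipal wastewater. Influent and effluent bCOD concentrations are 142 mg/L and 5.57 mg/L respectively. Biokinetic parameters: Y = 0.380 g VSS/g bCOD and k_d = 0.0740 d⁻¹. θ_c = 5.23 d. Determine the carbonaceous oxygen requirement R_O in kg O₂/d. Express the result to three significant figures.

R_O ≈ 4150 kg O₂/d

Observed yield with endogenous decay: Y_obs = Y / (1 + k_d·θ_c) = 0.380 / (1 + 0.0740 × 5.23) = 0.380 / 1.387 = 0.2740 g VSS/g bCOD.
Q·(S₀ − S) = 49800 × (142 − 5.57) × 10⁻³ = 6794 kg/d removed.
Net sludge production P_X = 0.2740 × 6794 = 1861 kg VSS/d.
Carbonaceous O₂ demand = substrate oxidised − cell-mass equivalent = 6794 − 1.42 × 1861 = 4151 kg O₂/d.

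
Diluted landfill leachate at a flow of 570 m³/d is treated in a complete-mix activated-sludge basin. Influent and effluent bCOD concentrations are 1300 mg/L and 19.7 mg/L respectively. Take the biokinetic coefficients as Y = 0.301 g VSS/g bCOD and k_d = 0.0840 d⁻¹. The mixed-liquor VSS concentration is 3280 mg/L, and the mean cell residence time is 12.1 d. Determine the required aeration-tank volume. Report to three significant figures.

Steady-state biomass mass balance: V·X·(1 + k_d·θ_c) = Y·Q·(S₀ − S)·θ_c, so V = 0.301 × 570 × (1300 − 19.7) × 12.1 / [3280 × (1 + 0.0840 × 12.1)] = 2.66×10^6 / 6614 = 401.9 m³.

V ≈ 402 m³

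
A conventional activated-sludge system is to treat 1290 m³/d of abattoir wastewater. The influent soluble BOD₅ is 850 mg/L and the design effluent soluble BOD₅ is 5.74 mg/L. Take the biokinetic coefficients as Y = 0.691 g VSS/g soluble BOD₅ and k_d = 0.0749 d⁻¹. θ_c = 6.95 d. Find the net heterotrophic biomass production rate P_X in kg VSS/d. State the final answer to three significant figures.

Correct the yield for decay: Y_obs = Y/(1 + k_d θ_c) = 0.691 / (1 + 0.0749 × 6.95) = 0.691 / 1.521 = 0.4544.
Mass of soluble BOD₅ removed per day: Q(S₀ − S) = 1290 × 844.3 g/m³ = 1089 kg/d.
Biomass produced: P_X = Y_obs·Q·ΔS = 0.4544 × 1089 ≈ 494.9 kg VSS/d.

P_X ≈ 495 kg VSS/d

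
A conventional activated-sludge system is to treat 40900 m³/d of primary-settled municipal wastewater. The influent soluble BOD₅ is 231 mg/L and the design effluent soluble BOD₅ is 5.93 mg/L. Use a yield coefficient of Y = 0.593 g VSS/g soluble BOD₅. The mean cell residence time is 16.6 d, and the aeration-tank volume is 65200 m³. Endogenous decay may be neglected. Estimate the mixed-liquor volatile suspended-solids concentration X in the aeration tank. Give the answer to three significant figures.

X ≈ 1390 mg/L

From V·X = Y·Q·(S₀ − S)·θ_c (decay neglected): X = 0.593 × 40900 × (231 − 5.93) × 16.6 / 65200 = 1390 mg/L.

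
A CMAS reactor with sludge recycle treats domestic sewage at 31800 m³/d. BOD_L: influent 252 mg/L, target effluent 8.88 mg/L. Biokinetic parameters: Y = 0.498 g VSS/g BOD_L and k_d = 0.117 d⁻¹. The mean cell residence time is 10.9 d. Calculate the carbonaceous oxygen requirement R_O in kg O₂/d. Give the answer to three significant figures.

R_O ≈ 5330 kg O₂/d

Y_obs = Y / (1 + k_d θ_c) = 0.498 / (1 + 0.117 × 10.9) = 0.498 / 2.275 = 0.2189.
Q·(S₀ − S) = 31800 × (252 − 8.88) × 10⁻³ = 7731 kg/d removed.
Net sludge production P_X = 0.2189 × 7731 = 1692 kg VSS/d.
R_O = Q·ΔS − 1.42 P_X = 7731 − 2403 = 5328 kg O₂/d.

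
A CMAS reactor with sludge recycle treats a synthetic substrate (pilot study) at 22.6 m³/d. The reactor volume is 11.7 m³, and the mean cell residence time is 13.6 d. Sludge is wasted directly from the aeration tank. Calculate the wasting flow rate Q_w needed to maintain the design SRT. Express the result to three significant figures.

Q_w ≈ 0.860 m³/d

With mixed-liquor wasting, θ_c = V/Q_w, so Q_w = V/θ_c = 11.70/13.6 = 0.8603 m³/d.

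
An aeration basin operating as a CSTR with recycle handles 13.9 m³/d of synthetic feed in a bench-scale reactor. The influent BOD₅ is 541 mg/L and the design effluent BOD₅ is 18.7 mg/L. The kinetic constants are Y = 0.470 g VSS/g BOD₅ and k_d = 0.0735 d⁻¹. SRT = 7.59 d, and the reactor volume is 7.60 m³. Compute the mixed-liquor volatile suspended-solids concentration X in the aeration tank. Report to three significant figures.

X = Y·Q·ΔS·θ_c / [V·(1 + k_d θ_c)] = 0.470 × 13.9 × (541 − 18.7) × 7.59 / [7.60 × (1 + 0.0735 × 7.59)] = 2187 mg/L.

X ≈ 2190 mg/L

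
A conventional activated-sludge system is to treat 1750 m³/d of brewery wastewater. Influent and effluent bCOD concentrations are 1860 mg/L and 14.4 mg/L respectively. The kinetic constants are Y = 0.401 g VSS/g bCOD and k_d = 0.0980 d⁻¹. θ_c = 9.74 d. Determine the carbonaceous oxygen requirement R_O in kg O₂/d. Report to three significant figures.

R_O ≈ 2290 kg O₂/d

Y_obs = Y / (1 + k_d θ_c) = 0.401 / (1 + 0.0980 × 9.74) = 0.401 / 1.955 = 0.2052.
ΔS = 1860 − 14.4 = 1846 mg/L, so the substrate removal rate is 1750 × 1846/1000 = 3230 kg bCOD/d.
Net sludge production P_X = 0.2052 × 3230 = 662.6 kg VSS/d.
R_O = Q·(S₀ − S) − 1.42·P_X = 3230 − 1.42 × 662.6 = 2289 kg O₂/d.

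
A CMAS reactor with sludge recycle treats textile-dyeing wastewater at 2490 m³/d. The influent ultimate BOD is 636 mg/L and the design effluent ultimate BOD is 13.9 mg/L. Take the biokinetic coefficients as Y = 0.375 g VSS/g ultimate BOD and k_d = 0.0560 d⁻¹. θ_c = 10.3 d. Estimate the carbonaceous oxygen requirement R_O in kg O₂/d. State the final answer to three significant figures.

R_O ≈ 1030 kg O₂/d

Observed yield with endogenous decay: Y_obs = Y / (1 + k_d·θ_c) = 0.375 / (1 + 0.0560 × 10.3) = 0.375 / 1.577 = 0.2378 g VSS/g ultimate BOD.
Substrate removed = Q·(S₀ − S) = 2490 m³/d × (636 − 13.9) g/m³ = 1.55×10^6 g/d = 1549 kg/d.
P_X = Y_obs·Q·(S₀ − S) = 0.2378 × 1549 = 368.4 kg VSS/d.
R_O = Q·(S₀ − S) − 1.42·P_X = 1549 − 1.42 × 368.4 = 1026 kg O₂/d.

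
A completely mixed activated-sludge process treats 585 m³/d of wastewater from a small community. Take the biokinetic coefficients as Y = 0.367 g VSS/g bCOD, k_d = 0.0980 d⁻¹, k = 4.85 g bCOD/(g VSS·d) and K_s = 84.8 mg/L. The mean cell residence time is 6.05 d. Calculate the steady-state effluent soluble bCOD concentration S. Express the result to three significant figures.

For a completely mixed reactor with recycle the Lawrence–McCarty relation gives S = K_s·(1 + k_d·θ_c) / [θ_c·(Y·k − k_d) − 1] = 84.8 × (1 + 0.0980 × 6.05) / [6.05 × (0.367 × 4.85 − 0.0980) − 1] = 135.1 / 9.176 = 14.72 mg/L.

S ≈ 14.7 mg/L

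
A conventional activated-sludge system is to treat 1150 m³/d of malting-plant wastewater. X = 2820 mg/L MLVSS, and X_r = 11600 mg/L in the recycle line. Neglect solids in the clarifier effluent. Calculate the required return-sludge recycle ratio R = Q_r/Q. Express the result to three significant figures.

R ≈ 0.321

Mass balance around the secondary clarifier (neglecting effluent solids): R = X / (X_r − X) = 2820 / (11600 − 2820) = 0.3212.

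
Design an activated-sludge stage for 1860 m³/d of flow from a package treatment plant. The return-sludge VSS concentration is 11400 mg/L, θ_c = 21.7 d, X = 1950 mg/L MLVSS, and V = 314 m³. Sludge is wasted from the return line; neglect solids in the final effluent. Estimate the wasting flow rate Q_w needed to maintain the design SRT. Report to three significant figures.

Wasting from the return line (neglecting effluent solids): Q_w = V·X / (θ_c·X_r) = 314.0 × 1950 / (21.7 × 11400) = 2.475 m³/d.

Q_w ≈ 2.48 m³/d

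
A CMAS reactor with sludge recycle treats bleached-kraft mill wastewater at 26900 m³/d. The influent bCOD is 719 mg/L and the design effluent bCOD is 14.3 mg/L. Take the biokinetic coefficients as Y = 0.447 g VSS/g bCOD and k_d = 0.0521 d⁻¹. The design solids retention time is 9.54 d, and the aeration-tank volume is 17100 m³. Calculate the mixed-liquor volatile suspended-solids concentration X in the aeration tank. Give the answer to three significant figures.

X = Y·Q·ΔS·θ_c / [V·(1 + k_d θ_c)] = 0.447 × 26900 × (719 − 14.3) × 9.54 / [17100 × (1 + 0.0521 × 9.54)] = 3158 mg/L.

X ≈ 3160 mg/L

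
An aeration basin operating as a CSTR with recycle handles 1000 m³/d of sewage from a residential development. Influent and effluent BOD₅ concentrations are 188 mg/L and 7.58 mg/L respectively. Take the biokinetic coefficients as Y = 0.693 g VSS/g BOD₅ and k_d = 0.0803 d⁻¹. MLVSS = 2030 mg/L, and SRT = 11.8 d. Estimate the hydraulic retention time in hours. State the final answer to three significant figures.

τ ≈ 8.96 h

Steady-state biomass mass balance: V·X·(1 + k_d·θ_c) = Y·Q·(S₀ − S)·θ_c, so V = 0.693 × 1000 × (188 − 7.58) × 11.8 / [2030 × (1 + 0.0803 × 11.8)] = 1.48×10^6 / 3954 = 373.2 m³.
Hydraulic retention time τ = V/Q = 373.2 / 1000 = 0.3732 d = 8.956 h.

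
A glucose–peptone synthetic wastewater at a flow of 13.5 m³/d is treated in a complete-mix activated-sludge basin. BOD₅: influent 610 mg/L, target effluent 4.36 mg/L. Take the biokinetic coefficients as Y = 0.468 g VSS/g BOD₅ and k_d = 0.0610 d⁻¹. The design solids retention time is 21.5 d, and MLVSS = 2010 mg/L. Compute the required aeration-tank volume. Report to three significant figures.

Steady-state biomass mass balance: V·X·(1 + k_d·θ_c) = Y·Q·(S₀ − S)·θ_c, so V = 0.468 × 13.5 × (610 − 4.36) × 21.5 / [2010 × (1 + 0.0610 × 21.5)] = 8.23×10^4 / 4646 = 17.71 m³.

V ≈ 17.7 m³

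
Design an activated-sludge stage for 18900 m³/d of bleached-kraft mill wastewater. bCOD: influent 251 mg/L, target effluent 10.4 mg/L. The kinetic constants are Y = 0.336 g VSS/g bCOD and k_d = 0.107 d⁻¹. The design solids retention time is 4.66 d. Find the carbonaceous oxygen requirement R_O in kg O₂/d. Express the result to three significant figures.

R_O ≈ 3100 kg O₂/d

Y_obs = Y / (1 + k_d θ_c) = 0.336 / (1 + 0.107 × 4.66) = 0.336 / 1.499 = 0.2242.
ΔS = 251 − 10.4 = 240.6 mg/L, so the substrate removal rate is 18900 × 240.6/1000 = 4547 kg bCOD/d.
Net sludge production P_X = 0.2242 × 4547 = 1020 kg VSS/d.
R_O = Q·(S₀ − S) − 1.42·P_X = 4547 − 1.42 × 1020 = 3100 kg O₂/d.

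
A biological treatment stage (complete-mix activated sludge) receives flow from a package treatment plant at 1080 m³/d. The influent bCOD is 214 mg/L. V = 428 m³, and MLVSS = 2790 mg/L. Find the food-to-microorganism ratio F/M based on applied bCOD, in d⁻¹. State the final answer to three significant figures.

F/M ≈ 0.194 d⁻¹

Food-to-microorganism ratio F/M = Q S₀ / (V X) = 1080 × 214 / (428.0 × 2790) = 0.1935 d⁻¹.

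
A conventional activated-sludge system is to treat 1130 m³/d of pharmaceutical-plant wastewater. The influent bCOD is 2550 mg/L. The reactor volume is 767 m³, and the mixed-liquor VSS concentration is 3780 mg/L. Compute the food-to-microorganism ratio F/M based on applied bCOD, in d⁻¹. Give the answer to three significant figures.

F/M ≈ 0.994 d⁻¹

F/M = Q·S₀ / (V·X) = 1130 × 2550 / (767.0 × 3780) = 0.9939 g bCOD·(g VSS·d)⁻¹.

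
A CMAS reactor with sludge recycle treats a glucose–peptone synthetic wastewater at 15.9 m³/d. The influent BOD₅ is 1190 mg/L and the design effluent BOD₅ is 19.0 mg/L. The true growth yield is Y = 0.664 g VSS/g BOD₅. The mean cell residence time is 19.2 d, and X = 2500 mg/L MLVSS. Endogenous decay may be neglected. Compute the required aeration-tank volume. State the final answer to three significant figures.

With k_d = 0 the design equation reduces to V = Y Q (S₀−S) θ_c / X = 0.664 × 15.9 × (1190 − 19.0) × 19.2 / 2500 = 94.95 m³.

V ≈ 94.9 m³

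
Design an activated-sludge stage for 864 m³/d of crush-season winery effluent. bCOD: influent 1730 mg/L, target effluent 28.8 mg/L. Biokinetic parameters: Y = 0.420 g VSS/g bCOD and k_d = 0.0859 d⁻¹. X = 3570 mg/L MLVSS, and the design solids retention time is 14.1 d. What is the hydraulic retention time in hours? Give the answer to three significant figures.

τ ≈ 30.6 h

Steady-state biomass mass balance: V·X·(1 + k_d·θ_c) = Y·Q·(S₀ − S)·θ_c, so V = 0.420 × 864 × (1730 − 28.8) × 14.1 / [3570 × (1 + 0.0859 × 14.1)] = 8.7×10^6 / 7894 = 1103 m³.
HRT = V/Q = 1103 m³ / 864 m³·d⁻¹ = 1.276 d × 24 = 30.63 h.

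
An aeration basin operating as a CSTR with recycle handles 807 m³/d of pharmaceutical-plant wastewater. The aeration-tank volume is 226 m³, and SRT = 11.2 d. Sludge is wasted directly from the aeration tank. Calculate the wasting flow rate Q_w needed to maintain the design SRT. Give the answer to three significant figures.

Wasting from the aeration tank: Q_w = V / θ_c = 226.0 / 11.2 = 20.18 m³/d.

Q_w ≈ 20.2 m³/d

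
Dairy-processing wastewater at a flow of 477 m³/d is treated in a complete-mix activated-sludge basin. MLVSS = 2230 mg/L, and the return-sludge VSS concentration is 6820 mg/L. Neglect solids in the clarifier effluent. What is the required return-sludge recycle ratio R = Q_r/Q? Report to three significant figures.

R ≈ 0.486

Solids balance on the clarifier gives (1+R)X = R·X_r, so R = X/(X_r − X) = 2230 / (6820 − 2230) = 0.4858.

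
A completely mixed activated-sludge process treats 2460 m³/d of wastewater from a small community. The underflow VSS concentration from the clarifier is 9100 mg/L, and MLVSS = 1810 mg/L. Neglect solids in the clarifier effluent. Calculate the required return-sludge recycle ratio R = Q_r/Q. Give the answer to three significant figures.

R ≈ 0.248

R = Q_r/Q = X/(X_r − X) = 1810 / (9100 − 1810) = 0.2483.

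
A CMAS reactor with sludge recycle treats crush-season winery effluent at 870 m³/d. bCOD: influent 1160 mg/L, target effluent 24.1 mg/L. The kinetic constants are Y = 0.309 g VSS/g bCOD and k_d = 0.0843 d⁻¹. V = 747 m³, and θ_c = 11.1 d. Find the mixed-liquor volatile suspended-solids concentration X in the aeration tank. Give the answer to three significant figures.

From V·X·(1 + k_d·θ_c) = Y·Q·(S₀ − S)·θ_c: X = 0.309 × 870 × (1160 − 24.1) × 11.1 / [747 × (1 + 0.0843 × 11.1)] = 2344 mg/L.

X ≈ 2340 mg/L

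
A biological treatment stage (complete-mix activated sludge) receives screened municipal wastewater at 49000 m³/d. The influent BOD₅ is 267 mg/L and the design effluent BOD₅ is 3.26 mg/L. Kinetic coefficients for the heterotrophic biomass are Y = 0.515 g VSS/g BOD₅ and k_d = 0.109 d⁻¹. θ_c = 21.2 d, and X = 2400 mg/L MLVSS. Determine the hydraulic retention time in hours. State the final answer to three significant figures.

Rearranging the biomass balance for a CMAS with decay, V = Y·Q·ΔS·θ_c / [X·(1+k_d θ_c)] = 0.515 × 49000 × (267 − 3.26) × 21.2 / [2400 × (1 + 0.109 × 21.2)] = 1.41×10^8 / 7946 = 17757 m³.
HRT = V/Q = 17757 m³ / 49000 m³·d⁻¹ = 0.3624 d × 24 = 8.697 h.

τ ≈ 8.70 h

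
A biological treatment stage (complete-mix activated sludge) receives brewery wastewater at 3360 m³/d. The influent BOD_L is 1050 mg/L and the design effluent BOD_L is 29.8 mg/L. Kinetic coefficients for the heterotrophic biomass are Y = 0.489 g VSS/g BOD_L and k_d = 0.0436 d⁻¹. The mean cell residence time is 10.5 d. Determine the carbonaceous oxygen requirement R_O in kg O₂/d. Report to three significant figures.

R_O ≈ 1800 kg O₂/d

The observed yield is Y_obs = Y/(1 + k_d·θ_c) = 0.489 / (1 + 0.0436 × 10.5) = 0.489 / 1.458 = 0.3354 g VSS per g BOD_L removed.
Substrate removed = Q·(S₀ − S) = 3360 m³/d × (1050 − 29.8) g/m³ = 3.43×10^6 g/d = 3428 kg/d.
Net sludge production P_X = 0.3354 × 3428 = 1150 kg VSS/d.
R_O = Q·ΔS − 1.42 P_X = 3428 − 1633 = 1795 kg O₂/d.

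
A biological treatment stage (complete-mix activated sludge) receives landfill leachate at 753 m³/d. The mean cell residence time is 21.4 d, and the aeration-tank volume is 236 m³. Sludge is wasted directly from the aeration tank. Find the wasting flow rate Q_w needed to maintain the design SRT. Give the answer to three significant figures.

Q_w ≈ 11.0 m³/d

For wasting at MLVSS concentration, Q_w = V/θ_c = 236.0/21.4 = 11.03 m³/d.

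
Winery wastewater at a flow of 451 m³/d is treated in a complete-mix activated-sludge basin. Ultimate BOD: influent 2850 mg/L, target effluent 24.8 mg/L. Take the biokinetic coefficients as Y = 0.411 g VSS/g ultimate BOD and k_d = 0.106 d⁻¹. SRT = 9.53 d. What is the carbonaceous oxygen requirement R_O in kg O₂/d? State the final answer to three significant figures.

The observed yield is Y_obs = Y/(1 + k_d·θ_c) = 0.411 / (1 + 0.106 × 9.53) = 0.411 / 2.010 = 0.2045 g VSS per g ultimate BOD removed.
ΔS = 2850 − 24.8 = 2825 mg/L, so the substrate removal rate is 451 × 2825/1000 = 1274 kg ultimate BOD/d.
P_X = Y_obs·Q·(S₀ − S) = 0.2045 × 1274 = 260.5 kg VSS/d.
Carbonaceous O₂ demand = substrate oxidised − cell-mass equivalent = 1274 − 1.42 × 260.5 = 904.2 kg O₂/d.

R_O ≈ 904 kg O₂/d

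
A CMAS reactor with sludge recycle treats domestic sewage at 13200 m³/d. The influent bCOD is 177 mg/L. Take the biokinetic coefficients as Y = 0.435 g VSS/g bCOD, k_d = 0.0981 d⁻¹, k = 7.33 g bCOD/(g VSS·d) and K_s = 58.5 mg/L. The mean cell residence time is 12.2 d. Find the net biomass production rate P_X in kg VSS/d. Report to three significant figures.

P_X ≈ 453 kg VSS/d

For a completely mixed reactor with recycle the Lawrence–McCarty relation gives S = K_s·(1 + k_d·θ_c) / [θ_c·(Y·k − k_d) − 1] = 58.5 × (1 + 0.0981 × 12.2) / [12.2 × (0.435 × 7.33 − 0.0981) − 1] = 128.5 / 36.70 = 3.501 mg/L.
Y_obs = Y / (1 + k_d θ_c) = 0.435 / (1 + 0.0981 × 12.2) = 0.435 / 2.197 = 0.1980.
Mass of bCOD removed per day: Q(S₀ − S) = 13200 × 173.5 g/m³ = 2290 kg/d.
So the net sludge growth is P_X = 0.1980 × 2290 = 453.5 kg VSS/d.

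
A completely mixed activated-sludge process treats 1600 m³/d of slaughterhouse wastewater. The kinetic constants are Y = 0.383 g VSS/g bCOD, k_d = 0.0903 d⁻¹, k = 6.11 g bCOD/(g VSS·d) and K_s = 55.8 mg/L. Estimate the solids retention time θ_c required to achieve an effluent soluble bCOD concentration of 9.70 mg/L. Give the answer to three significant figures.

θ_c ≈ 3.90 d

Specific growth rate at S = 9.70 mg/L: μ = YkS/(K_s+S) = 0.383·6.11·9.70/(55.8+9.70) = 0.3466 d⁻¹.
Then 1/θ_c = μ − k_d = 0.3466 − 0.0903 = 0.2563 d⁻¹, giving θ_c = 3.902 d.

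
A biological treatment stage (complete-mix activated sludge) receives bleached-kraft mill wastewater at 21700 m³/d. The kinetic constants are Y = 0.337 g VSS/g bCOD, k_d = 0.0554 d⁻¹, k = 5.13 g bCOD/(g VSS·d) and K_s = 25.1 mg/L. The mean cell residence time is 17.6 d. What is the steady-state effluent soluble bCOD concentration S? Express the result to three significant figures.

S ≈ 1.74 mg/L

Effluent substrate depends only on kinetics and SRT: S = K_s(1 + k_d θ_c) / [θ_c(Yk − k_d) − 1] = 25.1 × (1 + 0.0554 × 17.6) / [17.6 × (0.337 × 5.13 − 0.0554) − 1] = 49.57 / 28.45 = 1.742 mg/L.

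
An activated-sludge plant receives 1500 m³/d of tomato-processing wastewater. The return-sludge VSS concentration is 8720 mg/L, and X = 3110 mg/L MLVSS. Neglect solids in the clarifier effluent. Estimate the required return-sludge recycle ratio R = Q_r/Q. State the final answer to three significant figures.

Mass balance around the secondary clarifier (neglecting effluent solids): R = X / (X_r − X) = 3110 / (8720 − 3110) = 0.5544.

R ≈ 0.554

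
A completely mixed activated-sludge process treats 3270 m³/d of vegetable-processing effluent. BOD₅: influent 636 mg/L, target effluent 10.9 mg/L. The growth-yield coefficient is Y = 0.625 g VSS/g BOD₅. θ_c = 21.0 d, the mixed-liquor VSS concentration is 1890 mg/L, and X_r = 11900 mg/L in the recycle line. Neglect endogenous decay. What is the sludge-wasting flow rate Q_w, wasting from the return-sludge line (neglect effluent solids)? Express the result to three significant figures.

With k_d = 0 the design equation reduces to V = Y Q (S₀−S) θ_c / X = 0.625 × 3270 × (636 − 10.9) × 21.0 / 1890 = 14195 m³.
Wasting from the return line (neglecting effluent solids): Q_w = V·X / (θ_c·X_r) = 14195 × 1890 / (21.0 × 11900) = 107.4 m³/d.

Q_w ≈ 107 m³/d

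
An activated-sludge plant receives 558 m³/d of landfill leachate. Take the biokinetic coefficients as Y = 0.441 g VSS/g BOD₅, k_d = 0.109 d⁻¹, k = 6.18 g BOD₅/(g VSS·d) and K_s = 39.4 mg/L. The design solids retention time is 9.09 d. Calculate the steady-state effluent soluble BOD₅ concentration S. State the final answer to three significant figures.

S ≈ 3.44 mg/L

Effluent substrate depends only on kinetics and SRT: S = K_s(1 + k_d θ_c) / [θ_c(Yk − k_d) − 1] = 39.4 × (1 + 0.109 × 9.09) / [9.09 × (0.441 × 6.18 − 0.109) − 1] = 78.44 / 22.78 = 3.443 mg/L.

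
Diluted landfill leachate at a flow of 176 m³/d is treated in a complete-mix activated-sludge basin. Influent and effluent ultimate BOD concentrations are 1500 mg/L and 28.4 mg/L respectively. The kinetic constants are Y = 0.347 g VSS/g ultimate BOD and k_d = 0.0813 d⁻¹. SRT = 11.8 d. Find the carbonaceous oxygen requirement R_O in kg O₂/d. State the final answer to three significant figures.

R_O ≈ 194 kg O₂/d

Y_obs = Y / (1 + k_d θ_c) = 0.347 / (1 + 0.0813 × 11.8) = 0.347 / 1.959 = 0.1771.
Mass of ultimate BOD removed per day: Q(S₀ − S) = 176 × 1472 g/m³ = 259.0 kg/d.
P_X = Y_obs·Q·(S₀ − S) = 0.1771 × 259.0 = 45.87 kg VSS/d.
R_O = Q·(S₀ − S) − 1.42·P_X = 259.0 − 1.42 × 45.87 = 193.9 kg O₂/d.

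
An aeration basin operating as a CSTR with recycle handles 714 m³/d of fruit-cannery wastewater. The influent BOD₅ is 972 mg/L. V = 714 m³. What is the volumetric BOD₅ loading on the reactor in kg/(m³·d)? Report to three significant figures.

L_v ≈ 0.972 kg BOD₅/(m³·d)

Applied BOD₅ load per unit volume = Q·S₀/V = (714 × 972/1000)/714.0 = 0.9720 kg BOD₅·m⁻³·d⁻¹.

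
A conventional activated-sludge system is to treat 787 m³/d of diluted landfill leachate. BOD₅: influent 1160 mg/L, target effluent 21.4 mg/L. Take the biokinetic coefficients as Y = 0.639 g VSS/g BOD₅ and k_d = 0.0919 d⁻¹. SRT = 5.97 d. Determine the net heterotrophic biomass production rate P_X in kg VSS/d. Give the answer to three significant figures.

Y_obs = Y / (1 + k_d θ_c) = 0.639 / (1 + 0.0919 × 5.97) = 0.639 / 1.549 = 0.4126.
Q·(S₀ − S) = 787 × (1160 − 21.4) × 10⁻³ = 896.1 kg/d removed.
P_X = Y_obs · Q(S₀ − S) = 0.4126 × 896.1 = 369.7 kg VSS/d.

P_X ≈ 370 kg VSS/d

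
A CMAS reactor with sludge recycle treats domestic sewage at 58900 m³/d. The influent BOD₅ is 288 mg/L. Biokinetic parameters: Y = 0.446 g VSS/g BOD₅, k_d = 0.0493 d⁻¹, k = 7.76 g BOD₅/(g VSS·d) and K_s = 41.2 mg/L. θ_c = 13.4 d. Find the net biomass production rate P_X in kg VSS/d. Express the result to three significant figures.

For a completely mixed reactor with recycle the Lawrence–McCarty relation gives S = K_s·(1 + k_d·θ_c) / [θ_c·(Y·k − k_d) − 1] = 41.2 × (1 + 0.0493 × 13.4) / [13.4 × (0.446 × 7.76 − 0.0493) − 1] = 68.42 / 44.72 = 1.530 mg/L.
Y_obs = Y / (1 + k_d θ_c) = 0.446 / (1 + 0.0493 × 13.4) = 0.446 / 1.661 = 0.2686.
Substrate removed = Q·(S₀ − S) = 58900 m³/d × (288 − 1.53) g/m³ = 1.69×10^7 g/d = 16873 kg/d.
P_X = Y_obs · Q(S₀ − S) = 0.2686 × 16873 = 4532 kg VSS/d.

P_X ≈ 4530 kg VSS/d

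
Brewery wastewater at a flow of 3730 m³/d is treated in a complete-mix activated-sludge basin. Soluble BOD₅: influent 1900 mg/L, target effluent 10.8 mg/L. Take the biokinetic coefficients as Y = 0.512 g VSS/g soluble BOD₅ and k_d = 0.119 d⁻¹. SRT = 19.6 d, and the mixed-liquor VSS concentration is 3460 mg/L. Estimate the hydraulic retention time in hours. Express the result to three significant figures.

τ ≈ 39.5 h

Steady-state biomass mass balance: V·X·(1 + k_d·θ_c) = Y·Q·(S₀ − S)·θ_c, so V = 0.512 × 3730 × (1900 − 10.8) × 19.6 / [3460 × (1 + 0.119 × 19.6)] = 7.07×10^7 / 11530 = 6133 m³.
Hydraulic retention time τ = V/Q = 6133 / 3730 = 1.644 d = 39.46 h.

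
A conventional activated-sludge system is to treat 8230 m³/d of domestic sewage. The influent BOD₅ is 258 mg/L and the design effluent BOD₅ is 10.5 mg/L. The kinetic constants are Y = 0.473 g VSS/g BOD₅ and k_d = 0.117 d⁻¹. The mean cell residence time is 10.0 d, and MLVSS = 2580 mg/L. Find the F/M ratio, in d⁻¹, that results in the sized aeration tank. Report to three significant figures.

F/M ≈ 0.478 d⁻¹

Steady-state biomass mass balance: V·X·(1 + k_d·θ_c) = Y·Q·(S₀ − S)·θ_c, so V = 0.473 × 8230 × (258 − 10.5) × 10.0 / [2580 × (1 + 0.117 × 10.0)] = 9.63×10^6 / 5599 = 1721 m³.
F/M = Q·S₀ / (V·X) = 8230 × 258 / (1721 × 2580) = 0.4782 g BOD₅·(g VSS·d)⁻¹.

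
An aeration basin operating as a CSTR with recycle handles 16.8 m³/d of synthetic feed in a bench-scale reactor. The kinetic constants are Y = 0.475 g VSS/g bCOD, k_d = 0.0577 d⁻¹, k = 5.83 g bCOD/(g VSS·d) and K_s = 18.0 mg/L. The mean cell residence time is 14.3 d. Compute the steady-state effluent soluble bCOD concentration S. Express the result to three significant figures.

Effluent substrate depends only on kinetics and SRT: S = K_s(1 + k_d θ_c) / [θ_c(Yk − k_d) − 1] = 18.0 × (1 + 0.0577 × 14.3) / [14.3 × (0.475 × 5.83 − 0.0577) − 1] = 32.85 / 37.78 = 0.8697 mg/L.

S ≈ 0.870 mg/L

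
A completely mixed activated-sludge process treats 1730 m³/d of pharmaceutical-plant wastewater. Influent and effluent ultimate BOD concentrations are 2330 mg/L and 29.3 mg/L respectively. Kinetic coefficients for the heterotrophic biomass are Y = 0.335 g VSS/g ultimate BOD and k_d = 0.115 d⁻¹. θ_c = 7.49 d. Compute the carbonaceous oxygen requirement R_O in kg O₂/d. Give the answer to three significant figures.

Observed yield with endogenous decay: Y_obs = Y / (1 + k_d·θ_c) = 0.335 / (1 + 0.115 × 7.49) = 0.335 / 1.861 = 0.1800 g VSS/g ultimate BOD.
Substrate removed = Q·(S₀ − S) = 1730 m³/d × (2330 − 29.3) g/m³ = 3.98×10^6 g/d = 3980 kg/d.
P_X = Y_obs·Q·(S₀ − S) = 0.1800 × 3980 = 716.3 kg VSS/d.
R_O = Q·(S₀ − S) − 1.42·P_X = 3980 − 1.42 × 716.3 = 2963 kg O₂/d.

R_O ≈ 2960 kg O₂/d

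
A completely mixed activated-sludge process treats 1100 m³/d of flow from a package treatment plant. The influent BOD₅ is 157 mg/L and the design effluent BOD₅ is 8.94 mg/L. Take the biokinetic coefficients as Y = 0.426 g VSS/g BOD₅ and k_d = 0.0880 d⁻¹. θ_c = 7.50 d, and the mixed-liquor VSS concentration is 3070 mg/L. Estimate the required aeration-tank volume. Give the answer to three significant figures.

V ≈ 102 m³

From the SRT design equation V = Y Q (S₀−S) θ_c / [X (1 + k_d θ_c)] = 0.426 × 1100 × (157 − 8.94) × 7.50 / [3070 × (1 + 0.0880 × 7.50)] = 5.2×10^5 / 5096 = 102.1 m³.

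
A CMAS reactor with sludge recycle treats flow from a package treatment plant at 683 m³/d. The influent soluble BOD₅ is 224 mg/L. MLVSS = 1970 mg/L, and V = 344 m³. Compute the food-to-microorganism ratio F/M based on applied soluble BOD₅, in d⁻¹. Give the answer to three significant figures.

F/M ≈ 0.226 d⁻¹

F/M = Q·S₀ / (V·X) = 683 × 224 / (344.0 × 1970) = 0.2258 g soluble BOD₅·(g VSS·d)⁻¹.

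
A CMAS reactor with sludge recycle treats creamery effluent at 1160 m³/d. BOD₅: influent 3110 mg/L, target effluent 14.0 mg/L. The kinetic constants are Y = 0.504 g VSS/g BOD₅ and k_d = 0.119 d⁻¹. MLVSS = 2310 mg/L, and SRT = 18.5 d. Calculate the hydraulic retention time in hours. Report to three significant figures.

From the SRT design equation V = Y Q (S₀−S) θ_c / [X (1 + k_d θ_c)] = 0.504 × 1160 × (3110 − 14.0) × 18.5 / [2310 × (1 + 0.119 × 18.5)] = 3.35×10^7 / 7395 = 4528 m³.
Hydraulic retention time τ = V/Q = 4528 / 1160 = 3.903 d = 93.68 h.

τ ≈ 93.7 h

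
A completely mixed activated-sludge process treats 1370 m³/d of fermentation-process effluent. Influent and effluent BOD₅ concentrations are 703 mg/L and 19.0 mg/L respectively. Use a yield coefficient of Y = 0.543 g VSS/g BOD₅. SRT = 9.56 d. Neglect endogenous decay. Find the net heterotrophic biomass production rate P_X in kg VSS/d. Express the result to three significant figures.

Since k_d ≈ 0, Y_obs = Y = 0.543 g VSS/g BOD₅.
Substrate removed = Q·(S₀ − S) = 1370 m³/d × (703 − 19.0) g/m³ = 9.37×10^5 g/d = 937.1 kg/d.
So the net sludge growth is P_X = 0.5430 × 937.1 = 508.8 kg VSS/d.

P_X ≈ 509 kg VSS/d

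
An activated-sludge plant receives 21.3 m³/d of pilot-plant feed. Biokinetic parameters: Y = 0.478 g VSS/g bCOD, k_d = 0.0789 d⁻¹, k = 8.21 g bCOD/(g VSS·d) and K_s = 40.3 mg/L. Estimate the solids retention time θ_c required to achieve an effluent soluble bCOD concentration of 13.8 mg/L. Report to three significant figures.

θ_c ≈ 1.08 d

Specific growth rate at S = 13.8 mg/L: μ = YkS/(K_s+S) = 0.478·8.21·13.8/(40.3+13.8) = 1.001 d⁻¹.
Then 1/θ_c = μ − k_d = 1.001 − 0.0789 = 0.9221 d⁻¹, giving θ_c = 1.084 d.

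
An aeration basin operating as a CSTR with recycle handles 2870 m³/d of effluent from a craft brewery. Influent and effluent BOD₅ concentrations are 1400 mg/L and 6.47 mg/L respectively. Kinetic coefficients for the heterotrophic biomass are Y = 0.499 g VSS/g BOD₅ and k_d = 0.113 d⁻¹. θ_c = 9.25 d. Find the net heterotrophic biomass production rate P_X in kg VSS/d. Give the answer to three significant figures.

Y_obs = Y / (1 + k_d θ_c) = 0.499 / (1 + 0.113 × 9.25) = 0.499 / 2.045 = 0.2440.
Q·(S₀ − S) = 2870 × (1400 − 6.47) × 10⁻³ = 3999 kg/d removed.
P_X = Y_obs · Q(S₀ − S) = 0.2440 × 3999 = 975.8 kg VSS/d.

P_X ≈ 976 kg VSS/d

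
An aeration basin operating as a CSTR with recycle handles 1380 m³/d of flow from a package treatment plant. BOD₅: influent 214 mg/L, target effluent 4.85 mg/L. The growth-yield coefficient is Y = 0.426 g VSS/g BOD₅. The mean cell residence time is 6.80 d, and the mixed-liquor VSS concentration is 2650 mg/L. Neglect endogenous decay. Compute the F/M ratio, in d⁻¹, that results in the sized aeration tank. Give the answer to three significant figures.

F/M ≈ 0.353 d⁻¹

With k_d = 0 the design equation reduces to V = Y Q (S₀−S) θ_c / X = 0.426 × 1380 × (214 − 4.85) × 6.80 / 2650 = 315.5 m³.
Food-to-microorganism ratio F/M = Q S₀ / (V X) = 1380 × 214 / (315.5 × 2650) = 0.3532 d⁻¹.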